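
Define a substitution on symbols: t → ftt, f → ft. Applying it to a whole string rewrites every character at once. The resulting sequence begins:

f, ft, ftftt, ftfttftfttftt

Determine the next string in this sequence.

Applying the rule to each of the 13 symbols of ftfttftfttftt gives the pieces ft ftt ft ftt ftt ft ftt ft ftt ftt ft ftt ftt, which concatenate to the answer.

ftfttftfttfttftfttftfttfttftfttftt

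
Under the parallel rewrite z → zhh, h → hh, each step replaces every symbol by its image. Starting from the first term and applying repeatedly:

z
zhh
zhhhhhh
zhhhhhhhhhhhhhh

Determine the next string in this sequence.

φ(zhhhhhhhhhhhhhh) expands symbol-by-symbol to zhh hh hh hh hh hh hh hh hh hh hh hh hh hh hh; joining the 15 pieces gives the next term.

zhhhhhhhhhhhhhhhhhhhhhhhhhhhhhh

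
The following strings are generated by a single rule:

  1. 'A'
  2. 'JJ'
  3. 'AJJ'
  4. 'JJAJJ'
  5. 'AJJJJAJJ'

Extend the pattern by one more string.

JJAJJAJJJJAJJ

From term 3 onward, concatenate the second-to-last term with the last: A·JJ = AJJ, JJ·AJJ = JJAJJ, …
So term 6 is JJAJJ·AJJJJAJJ.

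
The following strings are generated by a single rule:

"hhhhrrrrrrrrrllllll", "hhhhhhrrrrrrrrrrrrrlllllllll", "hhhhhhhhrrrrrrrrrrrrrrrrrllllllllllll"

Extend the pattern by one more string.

hhhhhhhhhhrrrrrrrrrrrrrrrrrrrrrlllllllllllllll

The n-th term is 2n h's then 4n+1 r's then 3n l's, where the shown terms are n = 2, 3, 4.
At n = 5 the blocks have lengths 10, 21, 15.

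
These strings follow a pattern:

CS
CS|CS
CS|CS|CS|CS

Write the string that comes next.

s(k+1) = s(k)·|·s(k) — each term doubles the last with '|' between the halves.
Doubling CS|CS|CS|CS with '|' between the halves:

CS|CS|CS|CS|CS|CS|CS|CS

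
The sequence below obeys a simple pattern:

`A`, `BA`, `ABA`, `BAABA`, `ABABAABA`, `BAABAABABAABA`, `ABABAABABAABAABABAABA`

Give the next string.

Each term (from the third on) is the two preceding terms concatenated in order: term 3 = A·BA = ABA.
Continuing: BAABAABABAABA · ABABAABABAABAABABAABA gives term 8.

BAABAABABAABAABABAABABAABAABABAABA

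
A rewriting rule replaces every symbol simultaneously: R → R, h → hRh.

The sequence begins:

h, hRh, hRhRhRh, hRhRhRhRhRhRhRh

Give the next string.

Replace each of the 15 characters of hRhRhRhRhRhRhRh in place — hRh R hRh R hRh R hRh R hRh R hRh R hRh R hRh — and concatenate.

hRhRhRhRhRhRhRhRhRhRhRhRhRhRhRh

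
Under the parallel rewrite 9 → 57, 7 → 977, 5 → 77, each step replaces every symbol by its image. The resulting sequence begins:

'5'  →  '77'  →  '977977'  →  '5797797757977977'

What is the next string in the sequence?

779775797797757977977779775797797757977977

Applying the rule to each of the 16 symbols of 5797797757977977 gives the pieces 77 977 57 977 977 57 977 977 77 977 57 977 977 57 977 977, which concatenate to the answer.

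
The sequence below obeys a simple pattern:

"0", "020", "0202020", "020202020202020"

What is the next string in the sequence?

s(k+1) = s(k)·2·s(k) — each term doubles the last with '2' between the halves.
Doubling 020202020202020 with '2' between the halves:

0202020202020202020202020202020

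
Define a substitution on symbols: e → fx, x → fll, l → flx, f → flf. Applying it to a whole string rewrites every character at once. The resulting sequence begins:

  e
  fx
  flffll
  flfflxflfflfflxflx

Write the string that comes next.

flfflxflfflfflxfllflfflxflfflfflxflfflfflxfllflfflxfll

φ(flfflxflfflfflxflx) expands symbol-by-symbol to flf flx flf flf flx fll flf flx flf flf flx flf flf flx fll flf flx fll; joining the 18 pieces gives the next term.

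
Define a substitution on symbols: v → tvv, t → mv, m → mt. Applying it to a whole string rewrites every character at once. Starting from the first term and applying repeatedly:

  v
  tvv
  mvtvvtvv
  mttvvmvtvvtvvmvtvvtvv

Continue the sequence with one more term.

Rewriting the 21 symbols of mttvvmvtvvtvvmvtvvtvv one by one yields mt mv mv tvv tvv mt tvv mv tvv tvv mv tvv tvv mt tvv mv tvv tvv mv tvv tvv; concatenated:

mtmvmvtvvtvvmttvvmvtvvtvvmvtvvtvvmttvvmvtvvtvvmvtvvtvv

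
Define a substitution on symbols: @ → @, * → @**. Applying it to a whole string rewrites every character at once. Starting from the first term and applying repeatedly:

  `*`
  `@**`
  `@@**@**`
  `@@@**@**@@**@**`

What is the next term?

Rewriting the 15 symbols of @@@**@**@@**@** one by one yields @ @ @ @** @** @ @** @** @ @ @** @** @ @** @**; concatenated:

@@@@**@**@@**@**@@@**@**@@**@**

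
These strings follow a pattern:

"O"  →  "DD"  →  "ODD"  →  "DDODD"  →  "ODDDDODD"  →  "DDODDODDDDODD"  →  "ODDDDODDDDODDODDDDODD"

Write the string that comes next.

DDODDODDDDODDODDDDODDDDODDODDDDODD

From term 3 onward, concatenate the second-to-last term with the last: O·DD = ODD, DD·ODD = DDODD, …
The next term joins DDODDODDDDODD and ODDDDODDDDODDODDDDODD.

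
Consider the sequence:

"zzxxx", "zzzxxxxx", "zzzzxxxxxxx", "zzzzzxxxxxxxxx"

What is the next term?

Each string has the form z^{n} x^{2n-1}, where the shown terms are n = 2, 3, 4, 5.
At n = 6 the blocks have lengths 6, 11.

zzzzzzxxxxxxxxxxx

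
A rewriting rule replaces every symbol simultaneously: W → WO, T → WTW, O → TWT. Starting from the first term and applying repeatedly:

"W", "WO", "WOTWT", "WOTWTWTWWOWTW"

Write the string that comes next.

WOTWTWTWWOWTWWOWTWWOWOTWTWOWTWWO

Applying the rule to each of the 13 symbols of WOTWTWTWWOWTW gives the pieces WO TWT WTW WO WTW WO WTW WO WO TWT WO WTW WO, which concatenate to the answer.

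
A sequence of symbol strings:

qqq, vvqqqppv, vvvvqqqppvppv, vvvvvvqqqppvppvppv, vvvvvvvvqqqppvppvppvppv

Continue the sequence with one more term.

vvvvvvvvvvqqqppvppvppvppvppv

s(k+1) = vv·s(k)·ppv, so each term gains vv as a prefix and ppv as a suffix.
One more step from vvvvvvvvqqqppvppvppvppv gives the answer.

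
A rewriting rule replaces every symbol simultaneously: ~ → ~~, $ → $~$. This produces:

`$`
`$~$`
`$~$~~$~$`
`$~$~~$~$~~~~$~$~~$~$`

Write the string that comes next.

$~$~~$~$~~~~$~$~~$~$~~~~~~~~$~$~~$~$~~~~$~$~~$~$

Replace each of the 20 characters of $~$~~$~$~~~~$~$~~$~$ in place — $~$ ~~ $~$ ~~ ~~ $~$ ~~ $~$ ~~ ~~ ~~ ~~ $~$ ~~ $~$ ~~ ~~ $~$ ~~ $~$ — and concatenate.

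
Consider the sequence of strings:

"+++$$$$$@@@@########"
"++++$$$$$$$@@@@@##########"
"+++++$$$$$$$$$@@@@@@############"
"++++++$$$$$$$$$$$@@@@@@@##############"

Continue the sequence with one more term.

Reading off run lengths: + runs 3, 4, 5, 6; $ runs 5, 7, 9, 11; @ runs 4, 5, 6, 7; # runs 8, 10, 12, 14 — each is linear in n, where the shown terms are n = 3, 4, 5, 6.
At n = 7 the blocks have lengths 7, 13, 8, 16.

+++++++$$$$$$$$$$$$$@@@@@@@@################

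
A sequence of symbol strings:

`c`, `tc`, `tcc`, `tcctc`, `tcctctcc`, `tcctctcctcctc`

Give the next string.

tcctctcctcctctcctctcc

This is a Fibonacci-style word recurrence s(k) = s(k−1)·s(k−2): e.g. tc·c = tcc.
So term 7 is tcctctcctcctc·tcctctcc.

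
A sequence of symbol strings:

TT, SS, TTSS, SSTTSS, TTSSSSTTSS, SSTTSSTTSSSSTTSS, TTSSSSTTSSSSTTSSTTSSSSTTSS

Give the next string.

SSTTSSTTSSSSTTSSTTSSSSTTSSSSTTSSTTSSSSTTSS

Each term (from the third on) is the two preceding terms concatenated in order: term 3 = TT·SS = TTSS.
So term 8 is SSTTSSTTSSSSTTSS·TTSSSSTTSSSSTTSSTTSSSSTTSS.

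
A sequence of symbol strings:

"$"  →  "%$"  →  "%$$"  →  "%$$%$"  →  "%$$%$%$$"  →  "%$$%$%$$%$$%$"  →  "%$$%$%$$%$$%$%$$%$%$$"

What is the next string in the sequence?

From term 3 onward, concatenate the last term with the second-to-last: %$·$ = %$$, %$$·%$ = %$$%$, …
So term 8 is %$$%$%$$%$$%$%$$%$%$$·%$$%$%$$%$$%$.

%$$%$%$$%$$%$%$$%$%$$%$$%$%$$%$$%$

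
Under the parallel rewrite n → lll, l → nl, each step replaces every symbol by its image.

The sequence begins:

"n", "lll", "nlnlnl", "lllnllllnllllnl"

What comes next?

nlnlnllllnlnlnlnllllnlnlnlnllllnl

Replace each of the 15 characters of lllnllllnllllnl in place — nl nl nl lll nl nl nl nl lll nl nl nl nl lll nl — and concatenate.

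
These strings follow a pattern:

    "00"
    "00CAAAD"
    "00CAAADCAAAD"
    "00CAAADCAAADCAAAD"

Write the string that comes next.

Each term is the previous one with CAAAD appended.
So the next term is 00CAAADCAAADCAAAD·CAAAD.

00CAAADCAAADCAAADCAAAD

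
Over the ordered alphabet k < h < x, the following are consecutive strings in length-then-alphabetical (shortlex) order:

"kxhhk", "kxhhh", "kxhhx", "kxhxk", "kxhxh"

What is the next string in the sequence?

kxhxx

Treat kxhxh as a base-3 numeral over the given alphabet and add one, carrying through any trailing x's.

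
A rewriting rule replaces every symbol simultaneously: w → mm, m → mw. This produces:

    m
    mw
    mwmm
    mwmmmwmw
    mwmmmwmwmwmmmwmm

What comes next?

φ(mwmmmwmwmwmmmwmm) expands symbol-by-symbol to mw mm mw mw mw mm mw mm mw mm mw mw mw mm mw mw; joining the 16 pieces gives the next term.

mwmmmwmwmwmmmwmmmwmmmwmwmwmmmwmw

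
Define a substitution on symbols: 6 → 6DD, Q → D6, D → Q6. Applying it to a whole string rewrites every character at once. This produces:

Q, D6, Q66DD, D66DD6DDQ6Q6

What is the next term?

Q66DD6DDQ6Q66DDQ6Q6D66DDD66DD

Rewriting each symbol of D66DD6DDQ6Q6: D→Q6, 6→6DD, 6→6DD, D→Q6, D→Q6, 6→6DD, D→Q6, D→Q6, Q→D6, 6→6DD, Q→D6, 6→6DD, which concatenates to Q6 6DD 6DD Q6 Q6 6DD Q6 Q6 D6 6DD D6 6DD.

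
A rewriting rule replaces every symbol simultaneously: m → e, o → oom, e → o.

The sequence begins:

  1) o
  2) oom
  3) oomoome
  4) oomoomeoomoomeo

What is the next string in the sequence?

Replace each of the 15 characters of oomoomeoomoomeo in place — oom oom e oom oom e o oom oom e oom oom e o oom — and concatenate.

oomoomeoomoomeooomoomeoomoomeooom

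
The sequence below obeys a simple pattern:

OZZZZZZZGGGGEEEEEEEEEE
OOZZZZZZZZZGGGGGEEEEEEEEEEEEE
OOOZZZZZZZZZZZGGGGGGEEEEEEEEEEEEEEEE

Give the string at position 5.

Reading off run lengths: O runs 1, 2, 3; Z runs 7, 9, 11; G runs 4, 5, 6; E runs 10, 13, 16 — each is linear in n, where the shown terms are n = 3, 4, 5.
For term 5, n = 7, so the run lengths are 5, 15, 8, 22.

OOOOOZZZZZZZZZZZZZZZGGGGGGGGEEEEEEEEEEEEEEEEEEEEEE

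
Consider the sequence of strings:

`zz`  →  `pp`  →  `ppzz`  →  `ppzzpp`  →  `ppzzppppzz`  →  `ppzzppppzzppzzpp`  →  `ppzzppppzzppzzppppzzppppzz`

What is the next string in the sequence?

ppzzppppzzppzzppppzzppppzzppzzppppzzppzzpp

This is a Fibonacci-style word recurrence s(k) = s(k−1)·s(k−2): e.g. pp·zz = ppzz.
So term 8 is ppzzppppzzppzzppppzzppppzz·ppzzppppzzppzzpp.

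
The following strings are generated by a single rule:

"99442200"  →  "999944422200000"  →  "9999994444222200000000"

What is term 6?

9999999999994444444222222200000000000000000

The n-th term is 2n 9's then n+1 4's then n+1 2's then 3n-1 0's (n = 1, 2, …).
For term 6, n = 6, so the run lengths are 12, 7, 7, 17.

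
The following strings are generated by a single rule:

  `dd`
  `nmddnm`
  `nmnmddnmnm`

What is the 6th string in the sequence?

nmnmnmnmnmddnmnmnmnmnm

Every step adds nm to the front and nm to the end of the previous string.
From nmnmddnmnm, 3 further steps: nmnmddnmnm → nmnmnmddnmnmnm → nmnmnmnmddnmnmnmnm → (answer).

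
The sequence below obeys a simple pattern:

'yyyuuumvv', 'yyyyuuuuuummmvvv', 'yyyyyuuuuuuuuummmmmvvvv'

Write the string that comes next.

yyyyyyuuuuuuuuuuuummmmmmmvvvvv

Reading off run lengths: y runs 3, 4, 5; u runs 3, 6, 9; m runs 1, 3, 5; v runs 2, 3, 4 — each is linear in n (n = 1, 2, …).
At n = 4 the blocks have lengths 6, 12, 7, 5.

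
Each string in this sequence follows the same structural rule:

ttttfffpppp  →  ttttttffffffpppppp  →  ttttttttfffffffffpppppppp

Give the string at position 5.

ttttttttttttfffffffffffffffpppppppppppp

Term n consists of 2n+2 t's, followed by 3n f's, followed by 2n+2 p's (n = 1, 2, …).
For term 5, n = 5, so the run lengths are 12, 15, 12.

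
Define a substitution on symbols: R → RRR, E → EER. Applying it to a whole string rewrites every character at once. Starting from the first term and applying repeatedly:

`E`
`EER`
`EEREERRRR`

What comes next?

EEREERRRREEREERRRRRRRRRRRRR

Expanding EEREERRRR: E→EER, E→EER, R→RRR, E→EER, E→EER, R→RRR, R→RRR, R→RRR, R→RRR. Concatenated: EER EER RRR EER EER RRR RRR RRR RRR.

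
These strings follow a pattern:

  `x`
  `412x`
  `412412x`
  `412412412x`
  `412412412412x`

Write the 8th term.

412412412412412412412x

Every step adds 412 at the front: s(k+1) = 412·s(k).
From 412412412412x, 3 further steps: 412412412412x → 412412412412412x → 412412412412412412x → (answer).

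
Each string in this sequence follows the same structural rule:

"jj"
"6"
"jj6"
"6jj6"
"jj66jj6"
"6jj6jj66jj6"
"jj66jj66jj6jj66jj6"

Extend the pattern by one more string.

6jj6jj66jj6jj66jj66jj6jj66jj6

This is a Fibonacci-style word recurrence s(k) = s(k−2)·s(k−1): e.g. jj·6 = jj6.
Continuing: 6jj6jj66jj6 · jj66jj66jj6jj66jj6 gives term 8.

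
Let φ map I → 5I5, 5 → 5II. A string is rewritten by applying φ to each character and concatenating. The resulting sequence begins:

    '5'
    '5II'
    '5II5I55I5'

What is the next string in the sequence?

Rewriting each symbol of 5II5I55I5: 5→5II, I→5I5, I→5I5, 5→5II, I→5I5, 5→5II, 5→5II, I→5I5, 5→5II, which concatenates to 5II 5I5 5I5 5II 5I5 5II 5II 5I5 5II.

5II5I55I55II5I55II5II5I55II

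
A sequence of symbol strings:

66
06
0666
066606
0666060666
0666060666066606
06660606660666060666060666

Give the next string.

Each term (from the third on) is the previous term followed by the one before it: term 3 = 06·66 = 0666.
Continuing: 06660606660666060666060666 · 0666060666066606 gives term 8.

066606066606660606660606660666060666066606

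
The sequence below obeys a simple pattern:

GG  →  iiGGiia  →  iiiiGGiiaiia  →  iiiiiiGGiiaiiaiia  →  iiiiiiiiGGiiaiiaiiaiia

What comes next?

Every step adds ii to the front and iia to the end of the previous string.
Applying this once more to iiiiiiiiGGiiaiiaiiaiia:

iiiiiiiiiiGGiiaiiaiiaiiaiia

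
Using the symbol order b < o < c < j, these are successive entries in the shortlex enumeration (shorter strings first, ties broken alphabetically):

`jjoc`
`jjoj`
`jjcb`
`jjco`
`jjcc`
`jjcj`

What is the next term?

jjjb

The successor of jjcj increments the rightmost position that isn't already j and resets every position after it to b.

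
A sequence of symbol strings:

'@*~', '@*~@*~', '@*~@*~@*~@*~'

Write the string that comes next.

s(k+1) = s(k)·s(k) — each term doubles the last.
Doubling @*~@*~@*~@*~:

@*~@*~@*~@*~@*~@*~@*~@*~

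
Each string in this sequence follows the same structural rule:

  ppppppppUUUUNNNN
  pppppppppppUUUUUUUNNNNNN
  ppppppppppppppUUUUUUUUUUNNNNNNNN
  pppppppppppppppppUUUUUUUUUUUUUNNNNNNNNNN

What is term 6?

pppppppppppppppppppppppUUUUUUUUUUUUUUUUUUUNNNNNNNNNNNNNN

Term n consists of 3n+2 p's, followed by 3n-2 U's, followed by 2n N's, where the shown terms are n = 2, 3, 4, 5.
For term 6, n = 7, so the run lengths are 23, 19, 14.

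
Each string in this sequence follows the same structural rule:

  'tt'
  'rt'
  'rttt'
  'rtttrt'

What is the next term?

This is a Fibonacci-style word recurrence s(k) = s(k−1)·s(k−2): e.g. rt·tt = rttt.
So term 5 is rtttrt·rttt.

rtttrtrttt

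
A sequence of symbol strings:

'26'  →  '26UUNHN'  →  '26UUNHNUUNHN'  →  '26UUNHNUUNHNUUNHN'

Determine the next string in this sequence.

26UUNHNUUNHNUUNHNUUNHN

Every step adds UUNHN to the end: s(k+1) = s(k)·UUNHN.
So the next term is 26UUNHNUUNHNUUNHN·UUNHN.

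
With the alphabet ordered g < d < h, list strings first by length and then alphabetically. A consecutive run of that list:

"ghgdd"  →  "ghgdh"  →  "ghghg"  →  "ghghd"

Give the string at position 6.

Continuing the enumeration 2 steps past ghghd: ghghd → ghghh → (answer).

ghdgg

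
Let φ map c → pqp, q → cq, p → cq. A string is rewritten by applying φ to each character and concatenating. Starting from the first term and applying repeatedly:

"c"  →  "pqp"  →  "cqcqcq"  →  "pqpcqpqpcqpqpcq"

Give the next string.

Replace each of the 15 characters of pqpcqpqpcqpqpcq in place — cq cq cq pqp cq cq cq cq pqp cq cq cq cq pqp cq — and concatenate.

cqcqcqpqpcqcqcqcqpqpcqcqcqcqpqpcq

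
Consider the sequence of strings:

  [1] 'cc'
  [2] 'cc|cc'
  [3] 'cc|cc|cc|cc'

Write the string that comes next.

s(k+1) = s(k)·|·s(k) — each term doubles the last with '|' between the halves.
Doubling cc|cc|cc|cc with '|' between the halves:

cc|cc|cc|cc|cc|cc|cc|cc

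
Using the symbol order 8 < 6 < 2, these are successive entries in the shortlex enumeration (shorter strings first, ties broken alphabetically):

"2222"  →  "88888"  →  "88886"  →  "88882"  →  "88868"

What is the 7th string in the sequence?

88862

Continuing the enumeration 2 steps past 88868: 88868 → 88866 → (answer).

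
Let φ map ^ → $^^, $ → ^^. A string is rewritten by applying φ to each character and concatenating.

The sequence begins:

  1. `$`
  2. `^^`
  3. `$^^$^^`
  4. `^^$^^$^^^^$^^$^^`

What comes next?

Replace each of the 16 characters of ^^$^^$^^^^$^^$^^ in place — $^^ $^^ ^^ $^^ $^^ ^^ $^^ $^^ $^^ $^^ ^^ $^^ $^^ ^^ $^^ $^^ — and concatenate.

$^^$^^^^$^^$^^^^$^^$^^$^^$^^^^$^^$^^^^$^^$^^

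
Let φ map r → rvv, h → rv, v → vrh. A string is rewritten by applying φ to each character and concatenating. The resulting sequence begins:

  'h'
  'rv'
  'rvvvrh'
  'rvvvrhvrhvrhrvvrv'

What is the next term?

rvvvrhvrhvrhrvvrvvrhrvvrvvrhrvvrvrvvvrhvrhrvvvrh

φ(rvvvrhvrhvrhrvvrv) expands symbol-by-symbol to rvv vrh vrh vrh rvv rv vrh rvv rv vrh rvv rv rvv vrh vrh rvv vrh; joining the 17 pieces gives the next term.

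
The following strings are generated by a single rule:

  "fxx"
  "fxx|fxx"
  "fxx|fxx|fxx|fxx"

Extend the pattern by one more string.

Every step duplicates the string with '|' between the halves.
So the next term is two copies of fxx|fxx|fxx|fxx with '|' between the halves.

fxx|fxx|fxx|fxx|fxx|fxx|fxx|fxx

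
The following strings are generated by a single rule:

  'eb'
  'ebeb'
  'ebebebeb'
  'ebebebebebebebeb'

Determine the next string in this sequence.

s(k+1) = s(k)·s(k) — each term doubles the last.
One more doubling of ebebebebebebebeb gives the answer.

ebebebebebebebebebebebebebebebeb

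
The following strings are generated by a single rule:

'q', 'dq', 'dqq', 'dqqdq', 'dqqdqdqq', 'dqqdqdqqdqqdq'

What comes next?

dqqdqdqqdqqdqdqqdqdqq

Each term (from the third on) is the previous term followed by the one before it: term 3 = dq·q = dqq.
So term 7 is dqqdqdqqdqqdq·dqqdqdqq.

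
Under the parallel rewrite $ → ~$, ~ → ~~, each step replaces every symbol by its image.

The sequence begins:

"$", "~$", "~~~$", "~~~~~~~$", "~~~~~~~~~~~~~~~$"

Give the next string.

Replace each of the 16 characters of ~~~~~~~~~~~~~~~$ in place — ~~ ~~ ~~ ~~ ~~ ~~ ~~ ~~ ~~ ~~ ~~ ~~ ~~ ~~ ~~ ~$ — and concatenate.

~~~~~~~~~~~~~~~~~~~~~~~~~~~~~~~$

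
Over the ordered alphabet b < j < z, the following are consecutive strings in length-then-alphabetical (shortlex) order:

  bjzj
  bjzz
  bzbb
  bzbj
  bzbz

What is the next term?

bzjb

The successor of bzbz increments the rightmost position that isn't already z and resets every position after it to b.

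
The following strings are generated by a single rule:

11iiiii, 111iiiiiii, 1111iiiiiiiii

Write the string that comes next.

11111iiiiiiiiiii

Term n consists of n 1's, followed by 2n+1 i's, where the shown terms are n = 2, 3, 4.
At n = 5 the blocks have lengths 5, 11.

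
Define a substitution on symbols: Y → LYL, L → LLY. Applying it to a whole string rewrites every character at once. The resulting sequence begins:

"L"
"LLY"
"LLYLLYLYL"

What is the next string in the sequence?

Rewriting each symbol of LLYLLYLYL: L→LLY, L→LLY, Y→LYL, L→LLY, L→LLY, Y→LYL, L→LLY, Y→LYL, L→LLY, which concatenates to LLY LLY LYL LLY LLY LYL LLY LYL LLY.

LLYLLYLYLLLYLLYLYLLLYLYLLLY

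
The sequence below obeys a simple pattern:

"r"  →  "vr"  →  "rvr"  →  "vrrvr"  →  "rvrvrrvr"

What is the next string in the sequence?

This is a Fibonacci-style word recurrence s(k) = s(k−2)·s(k−1): e.g. r·vr = rvr.
The next term joins vrrvr and rvrvrrvr.

vrrvrrvrvrrvr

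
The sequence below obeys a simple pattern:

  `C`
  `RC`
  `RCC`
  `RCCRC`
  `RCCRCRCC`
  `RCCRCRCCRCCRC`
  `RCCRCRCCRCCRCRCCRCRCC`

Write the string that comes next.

This is a Fibonacci-style word recurrence s(k) = s(k−1)·s(k−2): e.g. RC·C = RCC.
So term 8 is RCCRCRCCRCCRCRCCRCRCC·RCCRCRCCRCCRC.

RCCRCRCCRCCRCRCCRCRCCRCCRCRCCRCCRC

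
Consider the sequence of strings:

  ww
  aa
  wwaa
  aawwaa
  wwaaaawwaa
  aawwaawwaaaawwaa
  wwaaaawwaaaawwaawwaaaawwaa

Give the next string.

This is a Fibonacci-style word recurrence s(k) = s(k−2)·s(k−1): e.g. ww·aa = wwaa.
Continuing: aawwaawwaaaawwaa · wwaaaawwaaaawwaawwaaaawwaa gives term 8.

aawwaawwaaaawwaawwaaaawwaaaawwaawwaaaawwaa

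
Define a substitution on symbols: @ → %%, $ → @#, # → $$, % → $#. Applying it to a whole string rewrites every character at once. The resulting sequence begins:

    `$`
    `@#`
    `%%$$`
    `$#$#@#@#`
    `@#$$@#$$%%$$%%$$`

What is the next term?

Applying the rule to each of the 16 symbols of @#$$@#$$%%$$%%$$ gives the pieces %% $$ @# @# %% $$ @# @# $# $# @# @# $# $# @# @#, which concatenate to the answer.

%%$$@#@#%%$$@#@#$#$#@#@#$#$#@#@#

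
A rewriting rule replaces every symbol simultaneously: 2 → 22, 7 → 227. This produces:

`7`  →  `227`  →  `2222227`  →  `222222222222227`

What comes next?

Rewriting the 15 symbols of 222222222222227 one by one yields 22 22 22 22 22 22 22 22 22 22 22 22 22 22 227; concatenated:

2222222222222222222222222222227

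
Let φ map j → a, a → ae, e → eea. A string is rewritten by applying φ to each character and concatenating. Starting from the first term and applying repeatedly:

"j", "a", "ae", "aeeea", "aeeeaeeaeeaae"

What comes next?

Rewriting the 13 symbols of aeeeaeeaeeaae one by one yields ae eea eea eea ae eea eea ae eea eea ae ae eea; concatenated:

aeeeaeeaeeaaeeeaeeaaeeeaeeaaeaeeea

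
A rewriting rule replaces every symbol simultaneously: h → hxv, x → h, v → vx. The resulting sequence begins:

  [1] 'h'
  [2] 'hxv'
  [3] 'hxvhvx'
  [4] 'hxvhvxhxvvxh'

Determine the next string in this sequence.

hxvhvxhxvvxhhxvhvxvxhhxv

Apply φ to hxvhvxhxvvxh symbol by symbol: h→hxv, x→h, v→vx, h→hxv, v→vx, x→h, h→hxv, x→h, v→vx, v→vx, x→h, h→hxv; joined: hxv h vx hxv vx h hxv h vx vx h hxv.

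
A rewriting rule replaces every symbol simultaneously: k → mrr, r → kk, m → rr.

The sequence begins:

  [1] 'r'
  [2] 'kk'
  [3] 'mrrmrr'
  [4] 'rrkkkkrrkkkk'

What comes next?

kkkkmrrmrrmrrmrrkkkkmrrmrrmrrmrr

Expanding rrkkkkrrkkkk: r→kk, r→kk, k→mrr, k→mrr, k→mrr, k→mrr, r→kk, r→kk, k→mrr, k→mrr, k→mrr, k→mrr. Concatenated: kk kk mrr mrr mrr mrr kk kk mrr mrr mrr mrr.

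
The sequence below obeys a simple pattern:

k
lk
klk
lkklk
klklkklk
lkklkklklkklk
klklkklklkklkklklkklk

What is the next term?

This is a Fibonacci-style word recurrence s(k) = s(k−2)·s(k−1): e.g. k·lk = klk.
So term 8 is lkklkklklkklk·klklkklklkklkklklkklk.

lkklkklklkklkklklkklklkklkklklkklk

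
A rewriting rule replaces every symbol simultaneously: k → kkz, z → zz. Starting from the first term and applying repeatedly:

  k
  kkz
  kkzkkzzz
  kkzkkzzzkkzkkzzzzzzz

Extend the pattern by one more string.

Replace each of the 20 characters of kkzkkzzzkkzkkzzzzzzz in place — kkz kkz zz kkz kkz zz zz zz kkz kkz zz kkz kkz zz zz zz zz zz zz zz — and concatenate.

kkzkkzzzkkzkkzzzzzzzkkzkkzzzkkzkkzzzzzzzzzzzzzzz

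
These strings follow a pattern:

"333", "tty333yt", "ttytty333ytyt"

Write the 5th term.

Each term wraps the previous one in tty on the left and yt on the right.
From ttytty333ytyt, 2 further steps: ttytty333ytyt → ttyttytty333ytytyt → (answer).

ttyttyttytty333ytytytyt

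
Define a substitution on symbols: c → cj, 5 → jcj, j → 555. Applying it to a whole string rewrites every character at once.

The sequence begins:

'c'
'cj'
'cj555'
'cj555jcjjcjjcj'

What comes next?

Rewriting the 14 symbols of cj555jcjjcjjcj one by one yields cj 555 jcj jcj jcj 555 cj 555 555 cj 555 555 cj 555; concatenated:

cj555jcjjcjjcj555cj555555cj555555cj555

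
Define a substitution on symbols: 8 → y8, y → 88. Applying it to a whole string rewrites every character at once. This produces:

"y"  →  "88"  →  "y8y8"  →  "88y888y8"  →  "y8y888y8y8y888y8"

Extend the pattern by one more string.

88y888y8y8y888y888y888y8y8y888y8

φ(y8y888y8y8y888y8) expands symbol-by-symbol to 88 y8 88 y8 y8 y8 88 y8 88 y8 88 y8 y8 y8 88 y8; joining the 16 pieces gives the next term.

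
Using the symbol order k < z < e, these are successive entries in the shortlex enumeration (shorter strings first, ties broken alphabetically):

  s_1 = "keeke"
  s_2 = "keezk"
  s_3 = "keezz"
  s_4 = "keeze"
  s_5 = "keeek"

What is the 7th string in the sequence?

keeee

Advancing 2 positions from keeek through keeek → keeez reaches term 7.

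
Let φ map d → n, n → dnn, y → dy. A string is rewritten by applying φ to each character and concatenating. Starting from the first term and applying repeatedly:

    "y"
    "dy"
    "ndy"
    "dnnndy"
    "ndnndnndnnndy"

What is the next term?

Replace each of the 13 characters of ndnndnndnnndy in place — dnn n dnn dnn n dnn dnn n dnn dnn dnn n dy — and concatenate.

dnnndnndnnndnndnnndnndnndnnndy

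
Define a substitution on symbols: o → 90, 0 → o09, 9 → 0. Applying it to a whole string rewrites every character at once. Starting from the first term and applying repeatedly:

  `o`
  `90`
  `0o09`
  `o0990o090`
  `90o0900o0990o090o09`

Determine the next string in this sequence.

0o0990o090o09o0990o0900o0990o090o0990o090

Applying the rule to each of the 19 symbols of 90o0900o0990o090o09 gives the pieces 0 o09 90 o09 0 o09 o09 90 o09 0 0 o09 90 o09 0 o09 90 o09 0, which concatenate to the answer.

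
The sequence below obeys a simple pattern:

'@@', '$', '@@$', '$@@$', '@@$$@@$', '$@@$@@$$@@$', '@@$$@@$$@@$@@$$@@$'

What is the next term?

$@@$@@$$@@$@@$$@@$$@@$@@$$@@$

Each term (from the third on) is the two preceding terms concatenated in order: term 3 = @@·$ = @@$.
The next term joins $@@$@@$$@@$ and @@$$@@$$@@$@@$$@@$.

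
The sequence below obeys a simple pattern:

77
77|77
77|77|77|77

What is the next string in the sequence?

s(k+1) = s(k)·|·s(k) — each term doubles the last with '|' between the halves.
Doubling 77|77|77|77 with '|' between the halves:

77|77|77|77|77|77|77|77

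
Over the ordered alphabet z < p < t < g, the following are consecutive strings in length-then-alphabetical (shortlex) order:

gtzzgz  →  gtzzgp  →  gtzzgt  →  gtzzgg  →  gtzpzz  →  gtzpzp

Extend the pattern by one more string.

Treat gtzpzp as a base-4 numeral over the given alphabet and add one, carrying through any trailing g's.

gtzpzt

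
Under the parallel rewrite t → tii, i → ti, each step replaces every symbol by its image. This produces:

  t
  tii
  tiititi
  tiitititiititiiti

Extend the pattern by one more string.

Rewriting the 17 symbols of tiitititiititiiti one by one yields tii ti ti tii ti tii ti tii ti ti tii ti tii ti ti tii ti; concatenated:

tiitititiititiititiitititiititiitititiiti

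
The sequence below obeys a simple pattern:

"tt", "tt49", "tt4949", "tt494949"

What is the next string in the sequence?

tt49494949

The strings grow by a fixed suffix 49 each time.
One more step from tt494949 gives the answer.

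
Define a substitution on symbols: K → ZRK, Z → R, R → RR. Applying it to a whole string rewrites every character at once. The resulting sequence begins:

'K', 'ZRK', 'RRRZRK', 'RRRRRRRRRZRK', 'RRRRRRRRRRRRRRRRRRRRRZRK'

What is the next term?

Rewriting the 24 symbols of RRRRRRRRRRRRRRRRRRRRRZRK one by one yields RR RR RR RR RR RR RR RR RR RR RR RR RR RR RR RR RR RR RR RR RR R RR ZRK; concatenated:

RRRRRRRRRRRRRRRRRRRRRRRRRRRRRRRRRRRRRRRRRRRRRZRK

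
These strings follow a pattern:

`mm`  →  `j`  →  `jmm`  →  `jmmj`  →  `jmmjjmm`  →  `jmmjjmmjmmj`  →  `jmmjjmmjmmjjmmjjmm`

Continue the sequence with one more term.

This is a Fibonacci-style word recurrence s(k) = s(k−1)·s(k−2): e.g. j·mm = jmm.
Continuing: jmmjjmmjmmjjmmjjmm · jmmjjmmjmmj gives term 8.

jmmjjmmjmmjjmmjjmmjmmjjmmjmmj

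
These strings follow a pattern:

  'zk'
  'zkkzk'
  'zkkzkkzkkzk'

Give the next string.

zkkzkkzkkzkkzkkzkkzkkzk

Each string is two copies of the previous one joined by 'k'.
One more doubling of zkkzkkzkkzk gives the answer.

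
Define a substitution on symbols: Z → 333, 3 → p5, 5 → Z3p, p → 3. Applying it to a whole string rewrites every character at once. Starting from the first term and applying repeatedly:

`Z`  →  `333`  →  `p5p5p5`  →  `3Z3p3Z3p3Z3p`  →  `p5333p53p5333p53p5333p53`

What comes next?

Replace each of the 24 characters of p5333p53p5333p53p5333p53 in place — 3 Z3p p5 p5 p5 3 Z3p p5 3 Z3p p5 p5 p5 3 Z3p p5 3 Z3p p5 p5 p5 3 Z3p p5 — and concatenate.

3Z3pp5p5p53Z3pp53Z3pp5p5p53Z3pp53Z3pp5p5p53Z3pp5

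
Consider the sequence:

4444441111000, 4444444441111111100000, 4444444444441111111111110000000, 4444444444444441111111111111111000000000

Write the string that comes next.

Each string has the form 4^{3n+3} 1^{4n} 0^{2n+1} (n = 1, 2, …).
At n = 5 the blocks have lengths 18, 20, 11.

4444444444444444441111111111111111111100000000000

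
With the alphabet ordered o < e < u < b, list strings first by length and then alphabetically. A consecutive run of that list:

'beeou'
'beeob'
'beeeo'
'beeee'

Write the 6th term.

Continuing the enumeration 2 steps past beeee: beeee → beeeu → (answer).

beeeb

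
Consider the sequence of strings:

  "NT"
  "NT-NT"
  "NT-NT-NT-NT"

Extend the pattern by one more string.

Each string is two copies of the previous one joined by '-'.
Doubling NT-NT-NT-NT with '-' between the halves:

NT-NT-NT-NT-NT-NT-NT-NT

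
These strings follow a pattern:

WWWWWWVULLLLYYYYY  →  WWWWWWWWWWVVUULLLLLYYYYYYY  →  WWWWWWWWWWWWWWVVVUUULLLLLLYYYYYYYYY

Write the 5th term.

The n-th term is 4n-2 W's then n-1 V's then n-1 U's then n+2 L's then 2n+1 Y's, where the shown terms are n = 2, 3, 4.
At n = 6 the blocks have lengths 22, 5, 5, 8, 13.

WWWWWWWWWWWWWWWWWWWWWWVVVVVUUUUULLLLLLLLYYYYYYYYYYYYY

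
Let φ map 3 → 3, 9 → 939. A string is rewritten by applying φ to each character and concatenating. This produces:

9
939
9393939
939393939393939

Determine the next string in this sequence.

Rewriting the 15 symbols of 939393939393939 one by one yields 939 3 939 3 939 3 939 3 939 3 939 3 939 3 939; concatenated:

9393939393939393939393939393939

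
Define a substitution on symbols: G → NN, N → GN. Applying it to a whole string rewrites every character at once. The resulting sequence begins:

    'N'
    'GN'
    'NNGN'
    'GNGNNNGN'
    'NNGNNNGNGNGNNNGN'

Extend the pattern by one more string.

GNGNNNGNGNGNNNGNNNGNNNGNGNGNNNGN

φ(NNGNNNGNGNGNNNGN) expands symbol-by-symbol to GN GN NN GN GN GN NN GN NN GN NN GN GN GN NN GN; joining the 16 pieces gives the next term.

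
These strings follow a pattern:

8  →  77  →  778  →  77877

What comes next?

77877778

Each term (from the third on) is the previous term followed by the one before it: term 3 = 77·8 = 778.
So term 5 is 77877·778.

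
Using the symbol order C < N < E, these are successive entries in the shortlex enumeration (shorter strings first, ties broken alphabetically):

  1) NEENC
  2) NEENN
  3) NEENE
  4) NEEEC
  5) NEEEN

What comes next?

The successor of NEEEN increments the rightmost position that isn't already E and resets every position after it to C.

NEEEE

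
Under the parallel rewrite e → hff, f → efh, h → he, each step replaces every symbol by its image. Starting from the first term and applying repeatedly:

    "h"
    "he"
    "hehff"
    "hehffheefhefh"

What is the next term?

Rewriting the 13 symbols of hehffheefhefh one by one yields he hff he efh efh he hff hff efh he hff efh he; concatenated:

hehffheefhefhhehffhffefhhehffefhhe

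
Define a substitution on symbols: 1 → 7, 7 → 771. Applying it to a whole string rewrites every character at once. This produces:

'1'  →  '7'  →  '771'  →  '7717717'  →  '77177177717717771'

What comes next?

77177177717717771771771777177177717717717

Replace each of the 17 characters of 77177177717717771 in place — 771 771 7 771 771 7 771 771 771 7 771 771 7 771 771 771 7 — and concatenate.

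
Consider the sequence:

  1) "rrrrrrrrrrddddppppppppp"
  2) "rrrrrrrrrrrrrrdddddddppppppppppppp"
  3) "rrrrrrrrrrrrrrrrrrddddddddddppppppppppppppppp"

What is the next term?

The n-th term is 4n+2 r's then 3n-2 d's then 4n+1 p's, where the shown terms are n = 2, 3, 4.
At n = 5 the blocks have lengths 22, 13, 21.

rrrrrrrrrrrrrrrrrrrrrrdddddddddddddppppppppppppppppppppp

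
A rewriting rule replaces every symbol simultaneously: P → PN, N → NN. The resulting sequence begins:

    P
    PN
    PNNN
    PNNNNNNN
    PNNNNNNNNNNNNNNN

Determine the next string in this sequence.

PNNNNNNNNNNNNNNNNNNNNNNNNNNNNNNN

φ(PNNNNNNNNNNNNNNN) expands symbol-by-symbol to PN NN NN NN NN NN NN NN NN NN NN NN NN NN NN NN; joining the 16 pieces gives the next term.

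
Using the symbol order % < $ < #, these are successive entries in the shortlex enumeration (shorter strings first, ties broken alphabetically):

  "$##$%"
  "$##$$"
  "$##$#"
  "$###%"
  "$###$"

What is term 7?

#%%%%

Continuing the enumeration 2 steps past $###$: $###$ → $#### → (answer).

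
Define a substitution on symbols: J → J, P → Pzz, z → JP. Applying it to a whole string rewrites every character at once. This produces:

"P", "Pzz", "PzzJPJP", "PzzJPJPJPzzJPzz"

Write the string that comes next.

PzzJPJPJPzzJPzzJPzzJPJPJPzzJPJP

Replace each of the 15 characters of PzzJPJPJPzzJPzz in place — Pzz JP JP J Pzz J Pzz J Pzz JP JP J Pzz JP JP — and concatenate.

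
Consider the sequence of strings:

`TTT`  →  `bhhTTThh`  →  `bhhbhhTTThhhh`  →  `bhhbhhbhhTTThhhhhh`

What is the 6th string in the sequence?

Every step adds bhh to the front and hh to the end of the previous string.
From bhhbhhbhhTTThhhhhh, 2 further steps: bhhbhhbhhTTThhhhhh → bhhbhhbhhbhhTTThhhhhhhh → (answer).

bhhbhhbhhbhhbhhTTThhhhhhhhhh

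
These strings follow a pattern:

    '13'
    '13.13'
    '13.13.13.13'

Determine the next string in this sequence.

Each string is two copies of the previous one joined by '.'.
Doubling 13.13.13.13 with '.' between the halves:

13.13.13.13.13.13.13.13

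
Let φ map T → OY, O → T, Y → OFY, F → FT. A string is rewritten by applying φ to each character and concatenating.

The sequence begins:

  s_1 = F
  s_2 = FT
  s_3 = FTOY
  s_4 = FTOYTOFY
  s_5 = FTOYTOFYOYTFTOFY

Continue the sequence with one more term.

Applying the rule to each of the 16 symbols of FTOYTOFYOYTFTOFY gives the pieces FT OY T OFY OY T FT OFY T OFY OY FT OY T FT OFY, which concatenate to the answer.

FTOYTOFYOYTFTOFYTOFYOYFTOYTFTOFY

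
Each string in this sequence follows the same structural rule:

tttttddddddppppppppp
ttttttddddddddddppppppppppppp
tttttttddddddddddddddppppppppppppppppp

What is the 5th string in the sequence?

tttttttttddddddddddddddddddddddppppppppppppppppppppppppp

Each string has the form t^{n+3} d^{4n-2} p^{4n+1}, where the shown terms are n = 2, 3, 4.
Setting n = 6 gives 9, 22, 25 characters in each block.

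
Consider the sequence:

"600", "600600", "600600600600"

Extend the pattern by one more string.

600600600600600600600600

Every step duplicates the string.
So the next term is two copies of 600600600600.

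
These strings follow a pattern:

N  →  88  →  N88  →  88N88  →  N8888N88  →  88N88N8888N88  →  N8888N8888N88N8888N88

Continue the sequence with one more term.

88N88N8888N88N8888N8888N88N8888N88

This is a Fibonacci-style word recurrence s(k) = s(k−2)·s(k−1): e.g. N·88 = N88.
The next term joins 88N88N8888N88 and N8888N8888N88N8888N88.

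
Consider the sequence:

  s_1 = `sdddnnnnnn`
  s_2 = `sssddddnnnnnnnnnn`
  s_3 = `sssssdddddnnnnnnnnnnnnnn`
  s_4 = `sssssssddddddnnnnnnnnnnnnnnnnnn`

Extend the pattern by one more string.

sssssssssdddddddnnnnnnnnnnnnnnnnnnnnnn

Reading off run lengths: s runs 1, 3, 5, 7; d runs 3, 4, 5, 6; n runs 6, 10, 14, 18 — each is linear in n (n = 1, 2, …).
For the next term, n = 5, so the run lengths are 9, 7, 22.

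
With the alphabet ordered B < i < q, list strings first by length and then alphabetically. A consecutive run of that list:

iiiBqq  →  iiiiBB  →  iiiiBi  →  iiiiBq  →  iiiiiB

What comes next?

iiiiii

Treat iiiiiB as a base-3 numeral over the given alphabet and add one, carrying through any trailing q's.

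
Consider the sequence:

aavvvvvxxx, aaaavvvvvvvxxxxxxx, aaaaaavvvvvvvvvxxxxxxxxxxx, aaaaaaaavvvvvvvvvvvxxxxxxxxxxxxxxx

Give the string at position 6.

Reading off run lengths: a runs 2, 4, 6, 8; v runs 5, 7, 9, 11; x runs 3, 7, 11, 15 — each is linear in n (n = 1, 2, …).
At n = 6 the blocks have lengths 12, 15, 23.

aaaaaaaaaaaavvvvvvvvvvvvvvvxxxxxxxxxxxxxxxxxxxxxxx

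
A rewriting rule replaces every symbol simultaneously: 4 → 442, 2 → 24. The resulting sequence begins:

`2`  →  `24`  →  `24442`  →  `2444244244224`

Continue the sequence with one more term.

Rewriting the 13 symbols of 2444244244224 one by one yields 24 442 442 442 24 442 442 24 442 442 24 24 442; concatenated:

2444244244224442442244424422424442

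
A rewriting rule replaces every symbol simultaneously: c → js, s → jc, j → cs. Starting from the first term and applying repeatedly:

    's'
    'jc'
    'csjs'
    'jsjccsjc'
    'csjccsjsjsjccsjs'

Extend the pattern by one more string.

Replace each of the 16 characters of csjccsjsjsjccsjs in place — js jc cs js js jc cs jc cs jc cs js js jc cs jc — and concatenate.

jsjccsjsjsjccsjccsjccsjsjsjccsjc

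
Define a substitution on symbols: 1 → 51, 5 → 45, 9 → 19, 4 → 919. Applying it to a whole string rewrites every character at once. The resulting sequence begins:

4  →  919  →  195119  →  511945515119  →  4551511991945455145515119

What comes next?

Rewriting the 25 symbols of 4551511991945455145515119 one by one yields 919 45 45 51 45 51 51 19 19 51 19 919 45 919 45 45 51 919 45 45 51 45 51 51 19; concatenated:

919454551455151191951199194591945455191945455145515119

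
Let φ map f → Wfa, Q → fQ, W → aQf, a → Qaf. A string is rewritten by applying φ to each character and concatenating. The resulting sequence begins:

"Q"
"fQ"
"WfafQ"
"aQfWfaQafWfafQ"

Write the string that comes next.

Replace each of the 14 characters of aQfWfaQafWfafQ in place — Qaf fQ Wfa aQf Wfa Qaf fQ Qaf Wfa aQf Wfa Qaf Wfa fQ — and concatenate.

QaffQWfaaQfWfaQaffQQafWfaaQfWfaQafWfafQ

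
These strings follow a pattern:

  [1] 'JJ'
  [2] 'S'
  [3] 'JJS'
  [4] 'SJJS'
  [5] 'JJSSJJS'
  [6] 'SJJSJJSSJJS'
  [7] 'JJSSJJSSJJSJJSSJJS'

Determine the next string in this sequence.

SJJSJJSSJJSJJSSJJSSJJSJJSSJJS

Each term (from the third on) is the two preceding terms concatenated in order: term 3 = JJ·S = JJS.
So term 8 is SJJSJJSSJJS·JJSSJJSSJJSJJSSJJS.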